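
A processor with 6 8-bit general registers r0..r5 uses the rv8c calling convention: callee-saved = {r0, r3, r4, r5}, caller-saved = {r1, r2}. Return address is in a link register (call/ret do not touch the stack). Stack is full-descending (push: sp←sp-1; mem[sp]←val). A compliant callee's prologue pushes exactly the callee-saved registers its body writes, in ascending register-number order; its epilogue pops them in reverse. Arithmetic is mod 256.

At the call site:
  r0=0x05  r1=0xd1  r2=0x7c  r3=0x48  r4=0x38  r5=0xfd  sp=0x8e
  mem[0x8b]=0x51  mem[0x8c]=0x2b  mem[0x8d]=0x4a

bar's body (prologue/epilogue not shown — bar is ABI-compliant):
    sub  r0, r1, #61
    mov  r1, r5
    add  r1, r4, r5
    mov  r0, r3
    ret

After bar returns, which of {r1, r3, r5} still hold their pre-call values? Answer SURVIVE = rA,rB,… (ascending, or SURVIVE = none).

SURVIVE = r3,r5

prologue: push r0 → mem[0x8d]=0x05, sp=0x8d
body[0] sub  r0, r1, #61 → r0=0x94
body[1] mov  r1, r5 → r1=0xfd
body[2] add  r1, r4, r5 → r1=0x35
body[3] mov  r0, r3 → r0=0x48
epilogue: pop r0=0x05, sp=0x8e
r1: caller-saved, written=True
r3: callee-saved, written=False
r5: callee-saved, written=False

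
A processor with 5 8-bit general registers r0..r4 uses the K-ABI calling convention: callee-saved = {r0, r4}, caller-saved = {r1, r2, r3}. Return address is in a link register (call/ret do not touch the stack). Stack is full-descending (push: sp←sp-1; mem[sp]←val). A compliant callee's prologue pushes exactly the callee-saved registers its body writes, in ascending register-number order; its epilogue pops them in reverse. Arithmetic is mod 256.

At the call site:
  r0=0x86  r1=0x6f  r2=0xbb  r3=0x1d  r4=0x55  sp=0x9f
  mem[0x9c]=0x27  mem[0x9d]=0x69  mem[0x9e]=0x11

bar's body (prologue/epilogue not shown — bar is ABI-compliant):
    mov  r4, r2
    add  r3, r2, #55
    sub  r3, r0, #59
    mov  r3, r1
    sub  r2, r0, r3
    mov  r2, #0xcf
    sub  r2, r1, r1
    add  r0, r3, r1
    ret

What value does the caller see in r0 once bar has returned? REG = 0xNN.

prologue: push r0 -> mem[0x9e]=0x86, sp=0x9e
prologue: push r4 -> mem[0x9d]=0x55, sp=0x9d
body[0] mov  r4, r2 -> r4=0xbb
body[1] add  r3, r2, #55 -> r3=0xf2
body[2] sub  r3, r0, #59 -> r3=0x4b
body[3] mov  r3, r1 -> r3=0x6f
body[4] sub  r2, r0, r3 -> r2=0x17
body[5] mov  r2, #0xcf -> r2=0xcf
body[6] sub  r2, r1, r1 -> r2=0x00
body[7] add  r0, r3, r1 -> r0=0xde
epilogue: pop r4=0x55, sp=0x9e
epilogue: pop r0=0x86, sp=0x9f
r0 is callee-saved -> restored

REG = 0x86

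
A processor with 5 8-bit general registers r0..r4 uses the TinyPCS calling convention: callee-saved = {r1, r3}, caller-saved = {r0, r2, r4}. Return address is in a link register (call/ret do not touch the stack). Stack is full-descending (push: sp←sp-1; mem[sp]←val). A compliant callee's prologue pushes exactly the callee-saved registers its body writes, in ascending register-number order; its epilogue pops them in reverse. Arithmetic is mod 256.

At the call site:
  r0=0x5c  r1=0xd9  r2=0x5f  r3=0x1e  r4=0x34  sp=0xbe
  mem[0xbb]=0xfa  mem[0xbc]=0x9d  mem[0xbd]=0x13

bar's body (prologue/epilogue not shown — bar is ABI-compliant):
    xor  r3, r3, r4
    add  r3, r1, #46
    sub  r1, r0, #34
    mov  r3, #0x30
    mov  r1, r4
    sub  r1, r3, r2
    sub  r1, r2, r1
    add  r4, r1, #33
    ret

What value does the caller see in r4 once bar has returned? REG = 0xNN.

prologue: push r1 -> mem[0xbd]=0xd9, sp=0xbd
prologue: push r3 -> mem[0xbc]=0x1e, sp=0xbc
body[0] xor  r3, r3, r4 -> r3=0x2a
body[1] add  r3, r1, #46 -> r3=0x07
body[2] sub  r1, r0, #34 -> r1=0x3a
body[3] mov  r3, #0x30 -> r3=0x30
body[4] mov  r1, r4 -> r1=0x34
body[5] sub  r1, r3, r2 -> r1=0xd1
body[6] sub  r1, r2, r1 -> r1=0x8e
body[7] add  r4, r1, #33 -> r4=0xaf
epilogue: pop r3=0x1e, sp=0xbd
epilogue: pop r1=0xd9, sp=0xbe
r4 is caller-saved -> body value

REG = 0xaf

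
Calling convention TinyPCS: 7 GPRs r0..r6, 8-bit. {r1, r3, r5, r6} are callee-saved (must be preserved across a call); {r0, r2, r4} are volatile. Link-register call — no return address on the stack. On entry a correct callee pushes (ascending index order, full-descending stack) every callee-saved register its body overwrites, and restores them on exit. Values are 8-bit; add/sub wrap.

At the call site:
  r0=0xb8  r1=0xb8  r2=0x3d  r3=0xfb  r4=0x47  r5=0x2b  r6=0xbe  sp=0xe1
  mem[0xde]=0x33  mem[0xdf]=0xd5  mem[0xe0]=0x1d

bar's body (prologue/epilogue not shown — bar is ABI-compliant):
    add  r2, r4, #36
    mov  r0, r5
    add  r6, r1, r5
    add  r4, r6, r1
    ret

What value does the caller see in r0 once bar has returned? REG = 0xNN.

prologue: push r6 -> mem[0xe0]=0xbe, sp=0xe0
body[0] add  r2, r4, #36 -> r2=0x6b
body[1] mov  r0, r5 -> r0=0x2b
body[2] add  r6, r1, r5 -> r6=0xe3
body[3] add  r4, r6, r1 -> r4=0x9b
epilogue: pop r6=0xbe, sp=0xe1
r0 is caller-saved -> body value

REG = 0x2b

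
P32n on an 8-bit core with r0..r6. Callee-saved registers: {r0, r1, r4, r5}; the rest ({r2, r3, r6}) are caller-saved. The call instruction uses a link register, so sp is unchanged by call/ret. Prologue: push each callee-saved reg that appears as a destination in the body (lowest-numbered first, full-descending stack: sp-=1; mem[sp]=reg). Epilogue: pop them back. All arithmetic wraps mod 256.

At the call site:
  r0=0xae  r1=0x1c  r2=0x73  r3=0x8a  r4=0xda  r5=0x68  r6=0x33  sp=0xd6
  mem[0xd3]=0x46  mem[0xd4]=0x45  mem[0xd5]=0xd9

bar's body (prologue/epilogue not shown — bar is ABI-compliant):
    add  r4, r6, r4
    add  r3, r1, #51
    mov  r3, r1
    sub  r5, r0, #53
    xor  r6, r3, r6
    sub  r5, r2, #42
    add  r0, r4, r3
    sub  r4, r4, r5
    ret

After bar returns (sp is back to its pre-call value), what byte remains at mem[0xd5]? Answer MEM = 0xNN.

prologue: push r0 → mem[0xd5]=0xae, sp=0xd5
prologue: push r4 → mem[0xd4]=0xda, sp=0xd4
prologue: push r5 → mem[0xd3]=0x68, sp=0xd3
body[0] add  r4, r6, r4 → r4=0x0d
body[1] add  r3, r1, #51 → r3=0x4f
body[2] mov  r3, r1 → r3=0x1c
body[3] sub  r5, r0, #53 → r5=0x79
body[4] xor  r6, r3, r6 → r6=0x2f
body[5] sub  r5, r2, #42 → r5=0x49
body[6] add  r0, r4, r3 → r0=0x29
body[7] sub  r4, r4, r5 → r4=0xc4
epilogue: pop r5=0x68, sp=0xd4
epilogue: pop r4=0xda, sp=0xd5
epilogue: pop r0=0xae, sp=0xd6
prologue pushed ['r0', 'r4', 'r5'] at ['0xd5', '0xd4', '0xd3']

MEM = 0xae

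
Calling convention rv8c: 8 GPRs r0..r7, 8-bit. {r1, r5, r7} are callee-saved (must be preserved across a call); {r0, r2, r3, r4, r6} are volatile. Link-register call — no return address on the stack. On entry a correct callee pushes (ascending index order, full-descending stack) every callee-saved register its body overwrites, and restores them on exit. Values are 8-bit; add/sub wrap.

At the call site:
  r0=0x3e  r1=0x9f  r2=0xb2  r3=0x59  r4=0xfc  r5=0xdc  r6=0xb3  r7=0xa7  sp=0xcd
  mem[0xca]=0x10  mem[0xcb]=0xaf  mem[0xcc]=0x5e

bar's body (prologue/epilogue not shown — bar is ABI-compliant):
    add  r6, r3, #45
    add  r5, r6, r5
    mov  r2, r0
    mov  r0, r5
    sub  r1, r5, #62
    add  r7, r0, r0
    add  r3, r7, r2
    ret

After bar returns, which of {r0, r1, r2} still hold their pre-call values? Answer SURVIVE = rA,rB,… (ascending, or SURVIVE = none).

prologue: push r1 → mem[0xcc]=0x9f, sp=0xcc
prologue: push r5 → mem[0xcb]=0xdc, sp=0xcb
prologue: push r7 → mem[0xca]=0xa7, sp=0xca
body[0] add  r6, r3, #45 → r6=0x86
body[1] add  r5, r6, r5 → r5=0x62
body[2] mov  r2, r0 → r2=0x3e
body[3] mov  r0, r5 → r0=0x62
body[4] sub  r1, r5, #62 → r1=0x24
body[5] add  r7, r0, r0 → r7=0xc4
body[6] add  r3, r7, r2 → r3=0x02
epilogue: pop r7=0xa7, sp=0xcb
epilogue: pop r5=0xdc, sp=0xcc
epilogue: pop r1=0x9f, sp=0xcd
r0: caller-saved, written=True
r1: callee-saved, written=True
r2: caller-saved, written=True

SURVIVE = r1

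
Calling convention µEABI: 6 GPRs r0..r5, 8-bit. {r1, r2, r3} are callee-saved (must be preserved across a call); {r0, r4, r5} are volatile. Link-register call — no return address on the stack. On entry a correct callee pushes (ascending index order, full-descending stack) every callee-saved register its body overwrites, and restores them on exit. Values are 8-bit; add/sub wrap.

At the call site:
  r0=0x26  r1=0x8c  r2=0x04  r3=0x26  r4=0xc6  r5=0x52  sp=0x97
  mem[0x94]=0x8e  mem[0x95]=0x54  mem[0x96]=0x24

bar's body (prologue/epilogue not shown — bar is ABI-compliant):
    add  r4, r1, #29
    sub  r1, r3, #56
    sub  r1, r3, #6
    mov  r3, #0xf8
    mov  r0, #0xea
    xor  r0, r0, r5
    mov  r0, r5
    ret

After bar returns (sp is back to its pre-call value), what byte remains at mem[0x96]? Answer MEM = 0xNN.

prologue: push r1 -> mem[0x96]=0x8c, sp=0x96
prologue: push r3 -> mem[0x95]=0x26, sp=0x95
body[0] add  r4, r1, #29 -> r4=0xa9
body[1] sub  r1, r3, #56 -> r1=0xee
body[2] sub  r1, r3, #6 -> r1=0x20
body[3] mov  r3, #0xf8 -> r3=0xf8
body[4] mov  r0, #0xea -> r0=0xea
body[5] xor  r0, r0, r5 -> r0=0xb8
body[6] mov  r0, r5 -> r0=0x52
epilogue: pop r3=0x26, sp=0x96
epilogue: pop r1=0x8c, sp=0x97
prologue pushed ['r1', 'r3'] at ['0x96', '0x95']

MEM = 0x8c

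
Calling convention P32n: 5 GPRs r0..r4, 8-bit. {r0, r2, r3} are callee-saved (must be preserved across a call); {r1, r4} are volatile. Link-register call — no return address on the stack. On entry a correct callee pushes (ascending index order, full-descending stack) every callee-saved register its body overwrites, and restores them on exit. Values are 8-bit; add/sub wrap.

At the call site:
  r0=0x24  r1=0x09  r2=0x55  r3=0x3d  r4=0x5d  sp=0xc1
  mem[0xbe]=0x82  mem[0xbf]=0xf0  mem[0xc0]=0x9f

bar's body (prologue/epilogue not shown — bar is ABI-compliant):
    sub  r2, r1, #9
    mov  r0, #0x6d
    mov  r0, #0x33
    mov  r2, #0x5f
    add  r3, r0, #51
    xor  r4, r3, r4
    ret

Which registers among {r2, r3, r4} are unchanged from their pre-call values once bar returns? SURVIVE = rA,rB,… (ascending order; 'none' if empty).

SURVIVE = r2,r3

prologue: push r0 → mem[0xc0]=0x24, sp=0xc0
prologue: push r2 → mem[0xbf]=0x55, sp=0xbf
prologue: push r3 → mem[0xbe]=0x3d, sp=0xbe
body[0] sub  r2, r1, #9 → r2=0x00
body[1] mov  r0, #0x6d → r0=0x6d
body[2] mov  r0, #0x33 → r0=0x33
body[3] mov  r2, #0x5f → r2=0x5f
body[4] add  r3, r0, #51 → r3=0x66
body[5] xor  r4, r3, r4 → r4=0x3b
epilogue: pop r3=0x3d, sp=0xbf
epilogue: pop r2=0x55, sp=0xc0
epilogue: pop r0=0x24, sp=0xc1
r2: callee-saved, written=True
r3: callee-saved, written=True
r4: caller-saved, written=True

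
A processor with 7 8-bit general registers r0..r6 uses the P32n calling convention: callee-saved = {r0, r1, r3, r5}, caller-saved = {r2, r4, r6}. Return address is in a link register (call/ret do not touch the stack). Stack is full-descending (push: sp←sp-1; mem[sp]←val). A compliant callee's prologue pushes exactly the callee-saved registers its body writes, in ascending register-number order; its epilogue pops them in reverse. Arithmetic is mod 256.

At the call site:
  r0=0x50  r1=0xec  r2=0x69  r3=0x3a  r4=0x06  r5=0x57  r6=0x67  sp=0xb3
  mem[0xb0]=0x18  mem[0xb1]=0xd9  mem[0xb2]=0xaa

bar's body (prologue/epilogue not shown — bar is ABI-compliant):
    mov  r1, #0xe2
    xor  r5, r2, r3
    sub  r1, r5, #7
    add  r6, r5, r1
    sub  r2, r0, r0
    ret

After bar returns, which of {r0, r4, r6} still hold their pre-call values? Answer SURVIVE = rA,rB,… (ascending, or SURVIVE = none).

prologue: push r1 -> mem[0xb2]=0xec, sp=0xb2
prologue: push r5 -> mem[0xb1]=0x57, sp=0xb1
body[0] mov  r1, #0xe2 -> r1=0xe2
body[1] xor  r5, r2, r3 -> r5=0x53
body[2] sub  r1, r5, #7 -> r1=0x4c
body[3] add  r6, r5, r1 -> r6=0x9f
body[4] sub  r2, r0, r0 -> r2=0x00
epilogue: pop r5=0x57, sp=0xb2
epilogue: pop r1=0xec, sp=0xb3
r0: callee-saved, written=False
r4: caller-saved, written=False
r6: caller-saved, written=True

SURVIVE = r0,r4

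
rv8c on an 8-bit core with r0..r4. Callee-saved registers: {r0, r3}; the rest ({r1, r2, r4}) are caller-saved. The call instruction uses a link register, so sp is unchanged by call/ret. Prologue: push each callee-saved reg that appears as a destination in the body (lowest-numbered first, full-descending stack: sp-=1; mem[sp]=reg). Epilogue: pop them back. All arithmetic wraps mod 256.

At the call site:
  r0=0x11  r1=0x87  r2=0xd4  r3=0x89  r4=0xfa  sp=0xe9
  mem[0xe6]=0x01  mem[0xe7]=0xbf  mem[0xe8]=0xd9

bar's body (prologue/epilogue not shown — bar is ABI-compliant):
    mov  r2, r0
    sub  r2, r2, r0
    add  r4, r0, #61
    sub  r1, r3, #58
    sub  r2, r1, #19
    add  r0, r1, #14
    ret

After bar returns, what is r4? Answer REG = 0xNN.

prologue: push r0 → mem[0xe8]=0x11, sp=0xe8
body[0] mov  r2, r0 → r2=0x11
body[1] sub  r2, r2, r0 → r2=0x00
body[2] add  r4, r0, #61 → r4=0x4e
body[3] sub  r1, r3, #58 → r1=0x4f
body[4] sub  r2, r1, #19 → r2=0x3c
body[5] add  r0, r1, #14 → r0=0x5d
epilogue: pop r0=0x11, sp=0xe9
r4 is caller-saved → body value

REG = 0x4e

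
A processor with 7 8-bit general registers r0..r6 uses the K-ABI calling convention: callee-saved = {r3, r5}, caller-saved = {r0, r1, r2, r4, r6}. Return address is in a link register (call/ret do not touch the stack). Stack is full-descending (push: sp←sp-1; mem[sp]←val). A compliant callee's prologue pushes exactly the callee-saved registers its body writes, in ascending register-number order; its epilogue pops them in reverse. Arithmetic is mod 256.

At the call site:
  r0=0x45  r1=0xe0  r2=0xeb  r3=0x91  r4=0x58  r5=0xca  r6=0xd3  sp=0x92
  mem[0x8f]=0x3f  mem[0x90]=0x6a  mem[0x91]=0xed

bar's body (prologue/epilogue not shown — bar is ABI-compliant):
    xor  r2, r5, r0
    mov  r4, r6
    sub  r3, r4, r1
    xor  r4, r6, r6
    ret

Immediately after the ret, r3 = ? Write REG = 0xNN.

REG = 0x91

prologue: push r3 -> mem[0x91]=0x91, sp=0x91
body[0] xor  r2, r5, r0 -> r2=0x8f
body[1] mov  r4, r6 -> r4=0xd3
body[2] sub  r3, r4, r1 -> r3=0xf3
body[3] xor  r4, r6, r6 -> r4=0x00
epilogue: pop r3=0x91, sp=0x92
r3 is callee-saved -> restored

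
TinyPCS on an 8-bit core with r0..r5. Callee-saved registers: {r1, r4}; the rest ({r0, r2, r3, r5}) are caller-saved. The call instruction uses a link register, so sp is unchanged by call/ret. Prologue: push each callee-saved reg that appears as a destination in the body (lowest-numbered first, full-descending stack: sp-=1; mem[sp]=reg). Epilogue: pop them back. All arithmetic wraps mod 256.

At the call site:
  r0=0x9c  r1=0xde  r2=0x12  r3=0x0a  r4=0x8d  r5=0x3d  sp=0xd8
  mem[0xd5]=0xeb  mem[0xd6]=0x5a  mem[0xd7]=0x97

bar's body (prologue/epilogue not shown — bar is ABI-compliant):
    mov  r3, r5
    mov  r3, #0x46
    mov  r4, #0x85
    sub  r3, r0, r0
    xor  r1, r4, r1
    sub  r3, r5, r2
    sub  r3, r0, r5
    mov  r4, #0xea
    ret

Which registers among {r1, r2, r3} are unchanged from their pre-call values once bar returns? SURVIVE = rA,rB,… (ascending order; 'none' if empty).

prologue: push r1 → mem[0xd7]=0xde, sp=0xd7
prologue: push r4 → mem[0xd6]=0x8d, sp=0xd6
body[0] mov  r3, r5 → r3=0x3d
body[1] mov  r3, #0x46 → r3=0x46
body[2] mov  r4, #0x85 → r4=0x85
body[3] sub  r3, r0, r0 → r3=0x00
body[4] xor  r1, r4, r1 → r1=0x5b
body[5] sub  r3, r5, r2 → r3=0x2b
body[6] sub  r3, r0, r5 → r3=0x5f
body[7] mov  r4, #0xea → r4=0xea
epilogue: pop r4=0x8d, sp=0xd7
epilogue: pop r1=0xde, sp=0xd8
r1: callee-saved, written=True
r2: caller-saved, written=False
r3: caller-saved, written=True

SURVIVE = r1,r2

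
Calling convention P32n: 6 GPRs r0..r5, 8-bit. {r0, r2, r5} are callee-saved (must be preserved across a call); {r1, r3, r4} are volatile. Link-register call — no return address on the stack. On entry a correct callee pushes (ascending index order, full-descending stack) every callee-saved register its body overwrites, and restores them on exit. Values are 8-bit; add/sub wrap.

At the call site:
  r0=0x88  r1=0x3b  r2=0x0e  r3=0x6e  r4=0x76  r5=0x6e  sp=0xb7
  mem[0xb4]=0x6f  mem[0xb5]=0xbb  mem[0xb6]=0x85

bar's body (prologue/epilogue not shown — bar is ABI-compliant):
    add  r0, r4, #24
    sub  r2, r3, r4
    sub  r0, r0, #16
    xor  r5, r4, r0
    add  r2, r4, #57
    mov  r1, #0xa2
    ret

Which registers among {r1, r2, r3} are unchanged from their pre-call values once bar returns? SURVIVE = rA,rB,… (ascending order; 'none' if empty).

SURVIVE = r2,r3

prologue: push r0 → mem[0xb6]=0x88, sp=0xb6
prologue: push r2 → mem[0xb5]=0x0e, sp=0xb5
prologue: push r5 → mem[0xb4]=0x6e, sp=0xb4
body[0] add  r0, r4, #24 → r0=0x8e
body[1] sub  r2, r3, r4 → r2=0xf8
body[2] sub  r0, r0, #16 → r0=0x7e
body[3] xor  r5, r4, r0 → r5=0x08
body[4] add  r2, r4, #57 → r2=0xaf
body[5] mov  r1, #0xa2 → r1=0xa2
epilogue: pop r5=0x6e, sp=0xb5
epilogue: pop r2=0x0e, sp=0xb6
epilogue: pop r0=0x88, sp=0xb7
r1: caller-saved, written=True
r2: callee-saved, written=True
r3: caller-saved, written=False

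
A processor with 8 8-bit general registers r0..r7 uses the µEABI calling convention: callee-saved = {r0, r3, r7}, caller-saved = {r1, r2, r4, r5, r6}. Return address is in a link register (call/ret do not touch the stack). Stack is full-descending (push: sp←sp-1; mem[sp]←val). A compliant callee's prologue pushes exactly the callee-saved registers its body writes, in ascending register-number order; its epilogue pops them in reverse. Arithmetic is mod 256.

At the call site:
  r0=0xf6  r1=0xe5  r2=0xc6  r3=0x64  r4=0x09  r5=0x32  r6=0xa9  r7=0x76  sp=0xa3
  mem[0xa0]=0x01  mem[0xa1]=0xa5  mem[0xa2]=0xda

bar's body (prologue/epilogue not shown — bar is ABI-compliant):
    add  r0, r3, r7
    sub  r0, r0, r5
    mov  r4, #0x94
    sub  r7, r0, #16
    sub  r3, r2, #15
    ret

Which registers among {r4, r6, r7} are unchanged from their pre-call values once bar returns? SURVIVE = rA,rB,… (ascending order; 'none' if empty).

SURVIVE = r6,r7

prologue: push r0 → mem[0xa2]=0xf6, sp=0xa2
prologue: push r3 → mem[0xa1]=0x64, sp=0xa1
prologue: push r7 → mem[0xa0]=0x76, sp=0xa0
body[0] add  r0, r3, r7 → r0=0xda
body[1] sub  r0, r0, r5 → r0=0xa8
body[2] mov  r4, #0x94 → r4=0x94
body[3] sub  r7, r0, #16 → r7=0x98
body[4] sub  r3, r2, #15 → r3=0xb7
epilogue: pop r7=0x76, sp=0xa1
epilogue: pop r3=0x64, sp=0xa2
epilogue: pop r0=0xf6, sp=0xa3
r4: caller-saved, written=True
r6: caller-saved, written=False
r7: callee-saved, written=True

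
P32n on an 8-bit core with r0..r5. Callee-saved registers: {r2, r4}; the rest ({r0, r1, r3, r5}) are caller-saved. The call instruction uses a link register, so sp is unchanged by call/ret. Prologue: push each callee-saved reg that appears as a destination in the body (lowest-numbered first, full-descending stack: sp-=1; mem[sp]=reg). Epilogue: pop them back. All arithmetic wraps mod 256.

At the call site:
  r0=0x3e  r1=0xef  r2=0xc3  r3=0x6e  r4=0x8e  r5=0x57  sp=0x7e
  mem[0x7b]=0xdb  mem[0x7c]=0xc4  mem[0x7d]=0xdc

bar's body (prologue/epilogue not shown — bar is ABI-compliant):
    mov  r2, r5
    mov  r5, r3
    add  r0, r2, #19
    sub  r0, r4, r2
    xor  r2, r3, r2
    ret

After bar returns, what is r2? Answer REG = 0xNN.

REG = 0xc3

prologue: push r2 -> mem[0x7d]=0xc3, sp=0x7d
body[0] mov  r2, r5 -> r2=0x57
body[1] mov  r5, r3 -> r5=0x6e
body[2] add  r0, r2, #19 -> r0=0x6a
body[3] sub  r0, r4, r2 -> r0=0x37
body[4] xor  r2, r3, r2 -> r2=0x39
epilogue: pop r2=0xc3, sp=0x7e
r2 is callee-saved -> restored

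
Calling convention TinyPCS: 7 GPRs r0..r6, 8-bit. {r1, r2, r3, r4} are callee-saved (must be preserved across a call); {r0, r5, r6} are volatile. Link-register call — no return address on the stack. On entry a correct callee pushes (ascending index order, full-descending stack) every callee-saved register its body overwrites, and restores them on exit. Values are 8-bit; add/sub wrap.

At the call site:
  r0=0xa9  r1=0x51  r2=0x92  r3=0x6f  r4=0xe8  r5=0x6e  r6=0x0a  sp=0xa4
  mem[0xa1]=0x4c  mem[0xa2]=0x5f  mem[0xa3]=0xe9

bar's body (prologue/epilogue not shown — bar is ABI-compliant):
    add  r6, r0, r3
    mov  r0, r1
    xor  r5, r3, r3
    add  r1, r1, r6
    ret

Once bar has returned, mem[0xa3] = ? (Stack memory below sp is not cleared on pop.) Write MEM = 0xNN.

prologue: push r1 → mem[0xa3]=0x51, sp=0xa3
body[0] add  r6, r0, r3 → r6=0x18
body[1] mov  r0, r1 → r0=0x51
body[2] xor  r5, r3, r3 → r5=0x00
body[3] add  r1, r1, r6 → r1=0x69
epilogue: pop r1=0x51, sp=0xa4
prologue pushed ['r1'] at ['0xa3']

MEM = 0x51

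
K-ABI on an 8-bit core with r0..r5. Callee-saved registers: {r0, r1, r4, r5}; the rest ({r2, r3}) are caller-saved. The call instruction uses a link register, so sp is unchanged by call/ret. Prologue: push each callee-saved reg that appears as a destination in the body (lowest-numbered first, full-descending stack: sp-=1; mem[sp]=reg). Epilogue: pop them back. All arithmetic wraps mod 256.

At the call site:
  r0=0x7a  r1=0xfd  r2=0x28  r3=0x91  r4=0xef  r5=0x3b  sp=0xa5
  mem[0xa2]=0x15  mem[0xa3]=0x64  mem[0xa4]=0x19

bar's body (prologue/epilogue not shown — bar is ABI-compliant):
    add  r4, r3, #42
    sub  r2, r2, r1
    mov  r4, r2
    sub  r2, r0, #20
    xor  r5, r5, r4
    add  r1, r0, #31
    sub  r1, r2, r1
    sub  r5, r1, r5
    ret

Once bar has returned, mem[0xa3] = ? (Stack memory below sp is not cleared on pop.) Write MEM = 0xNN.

MEM = 0xef

prologue: push r1 → mem[0xa4]=0xfd, sp=0xa4
prologue: push r4 → mem[0xa3]=0xef, sp=0xa3
prologue: push r5 → mem[0xa2]=0x3b, sp=0xa2
body[0] add  r4, r3, #42 → r4=0xbb
body[1] sub  r2, r2, r1 → r2=0x2b
body[2] mov  r4, r2 → r4=0x2b
body[3] sub  r2, r0, #20 → r2=0x66
body[4] xor  r5, r5, r4 → r5=0x10
body[5] add  r1, r0, #31 → r1=0x99
body[6] sub  r1, r2, r1 → r1=0xcd
body[7] sub  r5, r1, r5 → r5=0xbd
epilogue: pop r5=0x3b, sp=0xa3
epilogue: pop r4=0xef, sp=0xa4
epilogue: pop r1=0xfd, sp=0xa5
prologue pushed ['r1', 'r4', 'r5'] at ['0xa4', '0xa3', '0xa2']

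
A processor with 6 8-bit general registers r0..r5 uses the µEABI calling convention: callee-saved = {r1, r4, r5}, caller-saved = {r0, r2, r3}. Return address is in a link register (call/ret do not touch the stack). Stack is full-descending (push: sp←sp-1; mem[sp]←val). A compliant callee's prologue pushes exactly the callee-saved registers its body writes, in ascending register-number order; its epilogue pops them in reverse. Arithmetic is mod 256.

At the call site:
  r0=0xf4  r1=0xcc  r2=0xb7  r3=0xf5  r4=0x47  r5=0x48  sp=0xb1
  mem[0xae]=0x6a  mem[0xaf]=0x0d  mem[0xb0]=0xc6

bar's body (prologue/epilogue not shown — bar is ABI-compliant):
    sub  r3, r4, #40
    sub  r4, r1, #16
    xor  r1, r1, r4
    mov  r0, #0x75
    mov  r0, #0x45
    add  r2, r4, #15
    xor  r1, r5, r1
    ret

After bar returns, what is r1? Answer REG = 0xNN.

prologue: push r1 → mem[0xb0]=0xcc, sp=0xb0
prologue: push r4 → mem[0xaf]=0x47, sp=0xaf
body[0] sub  r3, r4, #40 → r3=0x1f
body[1] sub  r4, r1, #16 → r4=0xbc
body[2] xor  r1, r1, r4 → r1=0x70
body[3] mov  r0, #0x75 → r0=0x75
body[4] mov  r0, #0x45 → r0=0x45
body[5] add  r2, r4, #15 → r2=0xcb
body[6] xor  r1, r5, r1 → r1=0x38
epilogue: pop r4=0x47, sp=0xb0
epilogue: pop r1=0xcc, sp=0xb1
r1 is callee-saved → restored

REG = 0xcc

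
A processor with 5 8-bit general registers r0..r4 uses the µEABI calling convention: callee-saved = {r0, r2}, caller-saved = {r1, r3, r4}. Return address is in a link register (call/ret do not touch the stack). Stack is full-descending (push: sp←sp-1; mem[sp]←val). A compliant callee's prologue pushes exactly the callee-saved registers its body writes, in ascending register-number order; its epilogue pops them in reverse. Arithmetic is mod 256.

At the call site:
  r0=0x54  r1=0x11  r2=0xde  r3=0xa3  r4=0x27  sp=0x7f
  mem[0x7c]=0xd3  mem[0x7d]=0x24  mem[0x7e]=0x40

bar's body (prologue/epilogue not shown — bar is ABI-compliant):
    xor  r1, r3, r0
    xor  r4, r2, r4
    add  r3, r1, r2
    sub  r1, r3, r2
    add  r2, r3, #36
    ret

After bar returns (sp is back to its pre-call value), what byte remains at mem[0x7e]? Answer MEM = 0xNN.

MEM = 0xde

prologue: push r2 -> mem[0x7e]=0xde, sp=0x7e
body[0] xor  r1, r3, r0 -> r1=0xf7
body[1] xor  r4, r2, r4 -> r4=0xf9
body[2] add  r3, r1, r2 -> r3=0xd5
body[3] sub  r1, r3, r2 -> r1=0xf7
body[4] add  r2, r3, #36 -> r2=0xf9
epilogue: pop r2=0xde, sp=0x7f
prologue pushed ['r2'] at ['0x7e']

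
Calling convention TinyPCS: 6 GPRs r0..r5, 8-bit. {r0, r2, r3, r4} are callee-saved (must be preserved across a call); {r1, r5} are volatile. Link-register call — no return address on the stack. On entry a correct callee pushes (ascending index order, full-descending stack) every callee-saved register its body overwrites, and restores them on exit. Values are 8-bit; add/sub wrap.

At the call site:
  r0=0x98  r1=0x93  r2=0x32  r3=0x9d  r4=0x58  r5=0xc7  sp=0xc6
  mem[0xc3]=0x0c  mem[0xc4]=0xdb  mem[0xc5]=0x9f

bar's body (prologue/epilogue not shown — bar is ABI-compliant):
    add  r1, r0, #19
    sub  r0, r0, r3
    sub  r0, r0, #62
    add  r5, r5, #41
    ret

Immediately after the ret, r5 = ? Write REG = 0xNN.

REG = 0xf0

prologue: push r0 -> mem[0xc5]=0x98, sp=0xc5
body[0] add  r1, r0, #19 -> r1=0xab
body[1] sub  r0, r0, r3 -> r0=0xfb
body[2] sub  r0, r0, #62 -> r0=0xbd
body[3] add  r5, r5, #41 -> r5=0xf0
epilogue: pop r0=0x98, sp=0xc6
r5 is caller-saved -> body value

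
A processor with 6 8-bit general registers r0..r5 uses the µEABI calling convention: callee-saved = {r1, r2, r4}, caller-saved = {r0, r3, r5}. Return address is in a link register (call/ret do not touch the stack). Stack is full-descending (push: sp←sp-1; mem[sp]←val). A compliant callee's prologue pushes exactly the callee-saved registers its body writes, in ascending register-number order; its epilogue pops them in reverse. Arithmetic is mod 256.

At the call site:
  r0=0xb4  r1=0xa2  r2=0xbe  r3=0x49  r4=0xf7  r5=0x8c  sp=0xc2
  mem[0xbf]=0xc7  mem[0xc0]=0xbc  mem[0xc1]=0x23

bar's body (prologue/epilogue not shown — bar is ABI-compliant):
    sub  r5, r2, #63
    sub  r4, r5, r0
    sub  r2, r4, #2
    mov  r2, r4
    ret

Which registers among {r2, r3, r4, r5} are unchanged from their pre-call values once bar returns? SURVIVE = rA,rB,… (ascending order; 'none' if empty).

prologue: push r2 -> mem[0xc1]=0xbe, sp=0xc1
prologue: push r4 -> mem[0xc0]=0xf7, sp=0xc0
body[0] sub  r5, r2, #63 -> r5=0x7f
body[1] sub  r4, r5, r0 -> r4=0xcb
body[2] sub  r2, r4, #2 -> r2=0xc9
body[3] mov  r2, r4 -> r2=0xcb
epilogue: pop r4=0xf7, sp=0xc1
epilogue: pop r2=0xbe, sp=0xc2
r2: callee-saved, written=True
r3: caller-saved, written=False
r4: callee-saved, written=True
r5: caller-saved, written=True

SURVIVE = r2,r3,r4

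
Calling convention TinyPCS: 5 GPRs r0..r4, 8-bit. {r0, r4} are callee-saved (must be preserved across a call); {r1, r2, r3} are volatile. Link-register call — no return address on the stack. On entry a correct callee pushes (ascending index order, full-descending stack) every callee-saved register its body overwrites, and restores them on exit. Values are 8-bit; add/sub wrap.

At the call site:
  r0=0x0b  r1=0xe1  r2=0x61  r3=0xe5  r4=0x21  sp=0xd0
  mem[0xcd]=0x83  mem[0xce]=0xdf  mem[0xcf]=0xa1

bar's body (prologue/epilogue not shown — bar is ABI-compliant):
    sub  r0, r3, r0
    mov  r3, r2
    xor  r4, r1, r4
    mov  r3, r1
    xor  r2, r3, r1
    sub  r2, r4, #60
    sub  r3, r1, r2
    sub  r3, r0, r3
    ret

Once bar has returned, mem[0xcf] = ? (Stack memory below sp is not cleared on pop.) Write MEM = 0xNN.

prologue: push r0 → mem[0xcf]=0x0b, sp=0xcf
prologue: push r4 → mem[0xce]=0x21, sp=0xce
body[0] sub  r0, r3, r0 → r0=0xda
body[1] mov  r3, r2 → r3=0x61
body[2] xor  r4, r1, r4 → r4=0xc0
body[3] mov  r3, r1 → r3=0xe1
body[4] xor  r2, r3, r1 → r2=0x00
body[5] sub  r2, r4, #60 → r2=0x84
body[6] sub  r3, r1, r2 → r3=0x5d
body[7] sub  r3, r0, r3 → r3=0x7d
epilogue: pop r4=0x21, sp=0xcf
epilogue: pop r0=0x0b, sp=0xd0
prologue pushed ['r0', 'r4'] at ['0xcf', '0xce']

MEM = 0x0b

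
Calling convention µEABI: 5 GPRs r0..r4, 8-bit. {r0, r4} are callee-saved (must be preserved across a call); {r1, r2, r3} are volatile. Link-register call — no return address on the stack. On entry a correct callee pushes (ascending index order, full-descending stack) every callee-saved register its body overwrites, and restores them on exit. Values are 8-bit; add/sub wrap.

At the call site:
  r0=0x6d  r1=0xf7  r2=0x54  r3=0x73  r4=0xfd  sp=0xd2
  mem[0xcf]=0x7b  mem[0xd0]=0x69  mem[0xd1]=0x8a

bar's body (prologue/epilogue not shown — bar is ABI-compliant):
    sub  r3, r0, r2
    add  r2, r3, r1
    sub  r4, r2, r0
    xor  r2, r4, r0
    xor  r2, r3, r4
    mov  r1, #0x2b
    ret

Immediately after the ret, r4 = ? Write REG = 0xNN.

REG = 0xfd

prologue: push r4 -> mem[0xd1]=0xfd, sp=0xd1
body[0] sub  r3, r0, r2 -> r3=0x19
body[1] add  r2, r3, r1 -> r2=0x10
body[2] sub  r4, r2, r0 -> r4=0xa3
body[3] xor  r2, r4, r0 -> r2=0xce
body[4] xor  r2, r3, r4 -> r2=0xba
body[5] mov  r1, #0x2b -> r1=0x2b
epilogue: pop r4=0xfd, sp=0xd2
r4 is callee-saved -> restored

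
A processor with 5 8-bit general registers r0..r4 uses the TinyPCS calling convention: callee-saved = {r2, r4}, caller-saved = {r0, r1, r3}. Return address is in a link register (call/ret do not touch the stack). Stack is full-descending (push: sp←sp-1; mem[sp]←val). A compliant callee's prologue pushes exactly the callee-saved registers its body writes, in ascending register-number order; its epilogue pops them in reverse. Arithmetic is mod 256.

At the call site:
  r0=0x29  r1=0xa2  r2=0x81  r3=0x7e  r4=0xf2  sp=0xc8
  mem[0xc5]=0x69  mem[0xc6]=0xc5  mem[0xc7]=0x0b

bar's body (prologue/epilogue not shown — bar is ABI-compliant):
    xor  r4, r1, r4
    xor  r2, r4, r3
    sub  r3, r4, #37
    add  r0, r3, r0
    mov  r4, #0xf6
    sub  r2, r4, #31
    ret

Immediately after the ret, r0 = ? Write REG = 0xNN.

REG = 0x54

prologue: push r2 → mem[0xc7]=0x81, sp=0xc7
prologue: push r4 → mem[0xc6]=0xf2, sp=0xc6
body[0] xor  r4, r1, r4 → r4=0x50
body[1] xor  r2, r4, r3 → r2=0x2e
body[2] sub  r3, r4, #37 → r3=0x2b
body[3] add  r0, r3, r0 → r0=0x54
body[4] mov  r4, #0xf6 → r4=0xf6
body[5] sub  r2, r4, #31 → r2=0xd7
epilogue: pop r4=0xf2, sp=0xc7
epilogue: pop r2=0x81, sp=0xc8
r0 is caller-saved → body value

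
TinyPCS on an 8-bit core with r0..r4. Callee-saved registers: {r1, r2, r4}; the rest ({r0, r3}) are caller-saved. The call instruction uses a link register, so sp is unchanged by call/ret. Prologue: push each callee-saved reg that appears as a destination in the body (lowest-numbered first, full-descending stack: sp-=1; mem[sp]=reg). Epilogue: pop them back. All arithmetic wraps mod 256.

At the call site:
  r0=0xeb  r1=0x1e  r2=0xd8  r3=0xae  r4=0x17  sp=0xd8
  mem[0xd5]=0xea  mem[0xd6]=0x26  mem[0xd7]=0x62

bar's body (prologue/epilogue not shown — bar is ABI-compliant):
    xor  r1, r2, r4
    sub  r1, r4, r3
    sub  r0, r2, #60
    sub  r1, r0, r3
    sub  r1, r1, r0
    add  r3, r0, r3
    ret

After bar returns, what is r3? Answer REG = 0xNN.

prologue: push r1 → mem[0xd7]=0x1e, sp=0xd7
body[0] xor  r1, r2, r4 → r1=0xcf
body[1] sub  r1, r4, r3 → r1=0x69
body[2] sub  r0, r2, #60 → r0=0x9c
body[3] sub  r1, r0, r3 → r1=0xee
body[4] sub  r1, r1, r0 → r1=0x52
body[5] add  r3, r0, r3 → r3=0x4a
epilogue: pop r1=0x1e, sp=0xd8
r3 is caller-saved → body value

REG = 0x4a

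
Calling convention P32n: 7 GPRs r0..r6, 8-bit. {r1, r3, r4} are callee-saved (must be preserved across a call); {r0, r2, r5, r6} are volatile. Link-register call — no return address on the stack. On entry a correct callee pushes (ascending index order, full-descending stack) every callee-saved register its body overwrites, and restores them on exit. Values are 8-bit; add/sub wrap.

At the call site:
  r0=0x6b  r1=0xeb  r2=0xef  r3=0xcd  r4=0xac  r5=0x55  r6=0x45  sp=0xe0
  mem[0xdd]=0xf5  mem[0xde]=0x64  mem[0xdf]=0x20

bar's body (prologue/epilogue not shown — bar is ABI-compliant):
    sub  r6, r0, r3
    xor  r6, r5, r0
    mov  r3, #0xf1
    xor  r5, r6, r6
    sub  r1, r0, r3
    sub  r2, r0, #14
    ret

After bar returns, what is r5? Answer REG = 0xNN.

prologue: push r1 → mem[0xdf]=0xeb, sp=0xdf
prologue: push r3 → mem[0xde]=0xcd, sp=0xde
body[0] sub  r6, r0, r3 → r6=0x9e
body[1] xor  r6, r5, r0 → r6=0x3e
body[2] mov  r3, #0xf1 → r3=0xf1
body[3] xor  r5, r6, r6 → r5=0x00
body[4] sub  r1, r0, r3 → r1=0x7a
body[5] sub  r2, r0, #14 → r2=0x5d
epilogue: pop r3=0xcd, sp=0xdf
epilogue: pop r1=0xeb, sp=0xe0
r5 is caller-saved → body value

REG = 0x00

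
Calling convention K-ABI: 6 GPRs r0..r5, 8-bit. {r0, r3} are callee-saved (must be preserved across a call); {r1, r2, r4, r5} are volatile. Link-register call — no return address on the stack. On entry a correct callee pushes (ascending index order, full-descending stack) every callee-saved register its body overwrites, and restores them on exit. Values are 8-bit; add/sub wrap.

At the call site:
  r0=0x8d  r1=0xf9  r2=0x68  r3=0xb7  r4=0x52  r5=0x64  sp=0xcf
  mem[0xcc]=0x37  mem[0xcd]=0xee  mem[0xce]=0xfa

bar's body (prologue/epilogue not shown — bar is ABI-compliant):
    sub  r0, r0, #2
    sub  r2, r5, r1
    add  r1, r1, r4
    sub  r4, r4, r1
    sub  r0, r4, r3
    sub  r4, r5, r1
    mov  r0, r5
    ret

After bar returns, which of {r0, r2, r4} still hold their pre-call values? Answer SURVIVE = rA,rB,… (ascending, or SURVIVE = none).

prologue: push r0 -> mem[0xce]=0x8d, sp=0xce
body[0] sub  r0, r0, #2 -> r0=0x8b
body[1] sub  r2, r5, r1 -> r2=0x6b
body[2] add  r1, r1, r4 -> r1=0x4b
body[3] sub  r4, r4, r1 -> r4=0x07
body[4] sub  r0, r4, r3 -> r0=0x50
body[5] sub  r4, r5, r1 -> r4=0x19
body[6] mov  r0, r5 -> r0=0x64
epilogue: pop r0=0x8d, sp=0xcf
r0: callee-saved, written=True
r2: caller-saved, written=True
r4: caller-saved, written=True

SURVIVE = r0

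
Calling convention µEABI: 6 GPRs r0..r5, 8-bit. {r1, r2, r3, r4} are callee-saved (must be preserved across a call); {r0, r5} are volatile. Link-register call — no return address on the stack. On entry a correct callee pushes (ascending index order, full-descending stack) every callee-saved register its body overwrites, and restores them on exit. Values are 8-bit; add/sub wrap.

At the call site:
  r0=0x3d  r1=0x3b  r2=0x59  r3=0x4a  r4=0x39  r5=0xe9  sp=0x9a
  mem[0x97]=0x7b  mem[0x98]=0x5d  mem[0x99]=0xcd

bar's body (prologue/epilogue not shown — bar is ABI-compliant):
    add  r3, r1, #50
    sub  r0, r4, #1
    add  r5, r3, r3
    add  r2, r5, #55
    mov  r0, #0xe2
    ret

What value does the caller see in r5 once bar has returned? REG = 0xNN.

REG = 0xda

prologue: push r2 → mem[0x99]=0x59, sp=0x99
prologue: push r3 → mem[0x98]=0x4a, sp=0x98
body[0] add  r3, r1, #50 → r3=0x6d
body[1] sub  r0, r4, #1 → r0=0x38
body[2] add  r5, r3, r3 → r5=0xda
body[3] add  r2, r5, #55 → r2=0x11
body[4] mov  r0, #0xe2 → r0=0xe2
epilogue: pop r3=0x4a, sp=0x99
epilogue: pop r2=0x59, sp=0x9a
r5 is caller-saved → body value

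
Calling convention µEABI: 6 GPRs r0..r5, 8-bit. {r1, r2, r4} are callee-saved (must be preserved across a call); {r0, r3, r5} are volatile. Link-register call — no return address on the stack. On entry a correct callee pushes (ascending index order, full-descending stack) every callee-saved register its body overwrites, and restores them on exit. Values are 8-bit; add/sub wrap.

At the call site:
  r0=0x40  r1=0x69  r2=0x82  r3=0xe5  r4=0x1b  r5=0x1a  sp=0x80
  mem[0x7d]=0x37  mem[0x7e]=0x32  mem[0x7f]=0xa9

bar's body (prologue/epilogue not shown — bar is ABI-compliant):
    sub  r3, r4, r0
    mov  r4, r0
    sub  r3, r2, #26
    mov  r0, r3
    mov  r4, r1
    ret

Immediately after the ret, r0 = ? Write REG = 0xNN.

prologue: push r4 -> mem[0x7f]=0x1b, sp=0x7f
body[0] sub  r3, r4, r0 -> r3=0xdb
body[1] mov  r4, r0 -> r4=0x40
body[2] sub  r3, r2, #26 -> r3=0x68
body[3] mov  r0, r3 -> r0=0x68
body[4] mov  r4, r1 -> r4=0x69
epilogue: pop r4=0x1b, sp=0x80
r0 is caller-saved -> body value

REG = 0x68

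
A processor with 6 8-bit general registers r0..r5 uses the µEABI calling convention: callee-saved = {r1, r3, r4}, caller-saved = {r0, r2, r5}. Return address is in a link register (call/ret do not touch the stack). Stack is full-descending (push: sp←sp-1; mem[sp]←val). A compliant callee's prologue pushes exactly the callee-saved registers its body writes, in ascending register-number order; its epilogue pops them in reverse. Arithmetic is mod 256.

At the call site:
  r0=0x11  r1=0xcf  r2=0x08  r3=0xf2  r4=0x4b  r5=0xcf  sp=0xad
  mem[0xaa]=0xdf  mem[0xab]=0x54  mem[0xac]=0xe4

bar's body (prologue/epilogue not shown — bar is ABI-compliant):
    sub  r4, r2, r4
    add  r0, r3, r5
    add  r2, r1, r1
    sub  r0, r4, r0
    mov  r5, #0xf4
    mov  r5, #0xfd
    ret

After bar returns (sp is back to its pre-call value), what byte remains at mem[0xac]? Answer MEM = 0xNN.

prologue: push r4 -> mem[0xac]=0x4b, sp=0xac
body[0] sub  r4, r2, r4 -> r4=0xbd
body[1] add  r0, r3, r5 -> r0=0xc1
body[2] add  r2, r1, r1 -> r2=0x9e
body[3] sub  r0, r4, r0 -> r0=0xfc
body[4] mov  r5, #0xf4 -> r5=0xf4
body[5] mov  r5, #0xfd -> r5=0xfd
epilogue: pop r4=0x4b, sp=0xad
prologue pushed ['r4'] at ['0xac']

MEM = 0x4b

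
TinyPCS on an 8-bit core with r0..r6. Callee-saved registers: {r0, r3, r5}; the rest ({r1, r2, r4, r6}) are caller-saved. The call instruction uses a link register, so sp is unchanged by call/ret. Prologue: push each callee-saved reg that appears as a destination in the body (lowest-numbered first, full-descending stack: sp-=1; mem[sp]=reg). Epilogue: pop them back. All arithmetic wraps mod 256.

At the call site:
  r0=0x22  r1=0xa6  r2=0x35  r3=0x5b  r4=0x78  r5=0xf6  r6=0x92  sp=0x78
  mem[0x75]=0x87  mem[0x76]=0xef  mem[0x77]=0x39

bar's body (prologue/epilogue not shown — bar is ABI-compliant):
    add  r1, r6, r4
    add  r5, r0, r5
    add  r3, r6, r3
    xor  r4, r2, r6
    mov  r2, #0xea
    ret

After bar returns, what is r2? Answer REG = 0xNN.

REG = 0xea

prologue: push r3 -> mem[0x77]=0x5b, sp=0x77
prologue: push r5 -> mem[0x76]=0xf6, sp=0x76
body[0] add  r1, r6, r4 -> r1=0x0a
body[1] add  r5, r0, r5 -> r5=0x18
body[2] add  r3, r6, r3 -> r3=0xed
body[3] xor  r4, r2, r6 -> r4=0xa7
body[4] mov  r2, #0xea -> r2=0xea
epilogue: pop r5=0xf6, sp=0x77
epilogue: pop r3=0x5b, sp=0x78
r2 is caller-saved -> body value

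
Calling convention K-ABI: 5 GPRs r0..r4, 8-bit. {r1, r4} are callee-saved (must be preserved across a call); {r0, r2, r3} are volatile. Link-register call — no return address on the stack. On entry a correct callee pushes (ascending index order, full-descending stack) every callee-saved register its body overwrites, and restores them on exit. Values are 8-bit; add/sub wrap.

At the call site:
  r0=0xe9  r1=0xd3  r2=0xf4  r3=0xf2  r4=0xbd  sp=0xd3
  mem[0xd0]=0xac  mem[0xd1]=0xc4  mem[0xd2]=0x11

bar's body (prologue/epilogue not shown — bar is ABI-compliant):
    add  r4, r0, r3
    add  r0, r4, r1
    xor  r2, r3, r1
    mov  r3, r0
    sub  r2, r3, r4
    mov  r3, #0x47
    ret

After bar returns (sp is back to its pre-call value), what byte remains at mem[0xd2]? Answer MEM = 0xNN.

prologue: push r4 → mem[0xd2]=0xbd, sp=0xd2
body[0] add  r4, r0, r3 → r4=0xdb
body[1] add  r0, r4, r1 → r0=0xae
body[2] xor  r2, r3, r1 → r2=0x21
body[3] mov  r3, r0 → r3=0xae
body[4] sub  r2, r3, r4 → r2=0xd3
body[5] mov  r3, #0x47 → r3=0x47
epilogue: pop r4=0xbd, sp=0xd3
prologue pushed ['r4'] at ['0xd2']

MEM = 0xbd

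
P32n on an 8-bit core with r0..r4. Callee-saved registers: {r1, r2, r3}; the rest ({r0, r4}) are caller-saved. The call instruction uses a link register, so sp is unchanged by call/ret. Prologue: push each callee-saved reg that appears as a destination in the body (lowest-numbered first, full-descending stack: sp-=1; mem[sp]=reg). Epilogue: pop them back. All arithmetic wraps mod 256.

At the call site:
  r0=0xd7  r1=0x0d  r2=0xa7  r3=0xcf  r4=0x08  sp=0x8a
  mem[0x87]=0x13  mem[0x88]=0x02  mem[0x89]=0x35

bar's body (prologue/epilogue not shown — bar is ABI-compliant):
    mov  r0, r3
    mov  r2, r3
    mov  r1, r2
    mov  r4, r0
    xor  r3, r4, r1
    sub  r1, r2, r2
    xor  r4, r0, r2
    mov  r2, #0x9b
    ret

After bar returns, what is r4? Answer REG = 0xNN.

prologue: push r1 -> mem[0x89]=0x0d, sp=0x89
prologue: push r2 -> mem[0x88]=0xa7, sp=0x88
prologue: push r3 -> mem[0x87]=0xcf, sp=0x87
body[0] mov  r0, r3 -> r0=0xcf
body[1] mov  r2, r3 -> r2=0xcf
body[2] mov  r1, r2 -> r1=0xcf
body[3] mov  r4, r0 -> r4=0xcf
body[4] xor  r3, r4, r1 -> r3=0x00
body[5] sub  r1, r2, r2 -> r1=0x00
body[6] xor  r4, r0, r2 -> r4=0x00
body[7] mov  r2, #0x9b -> r2=0x9b
epilogue: pop r3=0xcf, sp=0x88
epilogue: pop r2=0xa7, sp=0x89
epilogue: pop r1=0x0d, sp=0x8a
r4 is caller-saved -> body value

REG = 0x00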